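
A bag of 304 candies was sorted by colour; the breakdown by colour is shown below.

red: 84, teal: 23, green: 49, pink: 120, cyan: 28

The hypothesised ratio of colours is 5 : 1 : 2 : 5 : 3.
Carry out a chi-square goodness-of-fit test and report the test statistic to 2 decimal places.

26.63

Ratio total = 16. Expected counts: 304×5/16 = 95, 304×1/16 = 19, 304×2/16 = 38, 304×5/16 = 95, 304×3/16 = 57.
cat         O        E   (O−E)²/E
red        84       95      1.274
teal       23       19      0.842
green      49       38      3.184
pink      120       95      6.579
cyan       28       57     14.754
Sum = 26.63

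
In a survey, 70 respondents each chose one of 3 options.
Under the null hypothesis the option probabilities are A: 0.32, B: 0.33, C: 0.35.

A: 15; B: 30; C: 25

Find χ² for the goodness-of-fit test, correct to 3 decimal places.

Expected counts E_i = n·p_i: 70×0.32 = 22.4, 70×0.33 = 23.1, 70×0.35 = 24.5.
χ² = (15−22.4)²/22.4 + (30−23.1)²/23.1 + (25−24.5)²/24.5
   = 2.4446 + 2.0610 + 0.0102
Sum = 4.516

4.516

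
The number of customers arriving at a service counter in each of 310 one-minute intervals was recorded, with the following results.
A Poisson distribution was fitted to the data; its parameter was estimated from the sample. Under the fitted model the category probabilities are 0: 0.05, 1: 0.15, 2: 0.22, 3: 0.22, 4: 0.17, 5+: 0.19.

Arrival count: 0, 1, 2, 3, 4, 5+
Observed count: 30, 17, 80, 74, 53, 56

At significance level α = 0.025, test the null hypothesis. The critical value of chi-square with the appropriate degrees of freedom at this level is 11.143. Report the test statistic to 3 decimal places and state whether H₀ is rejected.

Expected counts E_i = n·p_i: 310×0.05 = 15.5, 310×0.15 = 46.5, 310×0.22 = 68.2, 310×0.22 = 68.2, 310×0.17 = 52.7, 310×0.19 = 58.9.
χ² = (30−15.5)²/15.5 + (17−46.5)²/46.5 + (80−68.2)²/68.2 + (74−68.2)²/68.2 + (53−52.7)²/52.7 + (56−58.9)²/58.9
   = 13.5645 + 18.7151 + 2.0416 + 0.4933 + 0.0017 + 0.1428
Sum = 34.959
df = 4. Since 34.959 > 11.143, we reject H₀.

34.959; reject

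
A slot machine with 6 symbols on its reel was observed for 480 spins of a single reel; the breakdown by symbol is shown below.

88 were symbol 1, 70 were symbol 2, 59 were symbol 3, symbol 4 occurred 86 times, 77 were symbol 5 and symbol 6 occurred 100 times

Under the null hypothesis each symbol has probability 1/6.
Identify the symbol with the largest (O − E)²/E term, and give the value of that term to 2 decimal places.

symbol 3, 5.51

Under H₀ each category has probability 1/6, so each expected count is 480/6 = 80.
symbol 1: (88 − 80)²/80 = 64/80 = 0.800
symbol 2: (70 − 80)²/80 = 100/80 = 1.250
symbol 3: (59 − 80)²/80 = 441/80 = 5.513
symbol 4: (86 − 80)²/80 = 36/80 = 0.450
symbol 5: (77 − 80)²/80 = 9/80 = 0.113
symbol 6: (100 − 80)²/80 = 400/80 = 5.000
The largest term is for symbol 3: 5.51.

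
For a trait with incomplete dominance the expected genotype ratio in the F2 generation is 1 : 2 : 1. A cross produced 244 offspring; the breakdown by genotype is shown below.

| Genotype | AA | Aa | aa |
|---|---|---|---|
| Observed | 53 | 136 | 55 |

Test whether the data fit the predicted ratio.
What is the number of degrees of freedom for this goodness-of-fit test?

2

There are k = 3 categories and no parameters were estimated from the data, so df = 3 − 1 = 2.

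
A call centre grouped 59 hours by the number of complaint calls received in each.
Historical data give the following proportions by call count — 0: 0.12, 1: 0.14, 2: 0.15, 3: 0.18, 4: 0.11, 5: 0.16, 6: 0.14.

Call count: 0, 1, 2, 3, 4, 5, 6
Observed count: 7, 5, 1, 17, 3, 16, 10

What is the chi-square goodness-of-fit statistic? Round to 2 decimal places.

18.89

Expected counts E_i = n·p_i: 59×0.12 = 7.08, 59×0.14 = 8.26, 59×0.15 = 8.85, 59×0.18 = 10.62, 59×0.11 = 6.49, 59×0.16 = 9.44, 59×0.14 = 8.26.
χ² = (7−7.08)²/7.08 + (5−8.26)²/8.26 + (1−8.85)²/8.85 + (17−10.62)²/10.62 + (3−6.49)²/6.49 + (16−9.44)²/9.44 + (10−8.26)²/8.26
   = 0.001 + 1.287 + 6.963 + 3.833 + 1.877 + 4.559 + 0.367
Sum = 18.89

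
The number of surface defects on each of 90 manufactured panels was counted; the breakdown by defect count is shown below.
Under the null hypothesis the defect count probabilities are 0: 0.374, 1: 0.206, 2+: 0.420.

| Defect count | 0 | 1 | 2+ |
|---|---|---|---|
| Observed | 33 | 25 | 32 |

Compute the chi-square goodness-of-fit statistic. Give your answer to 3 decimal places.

Expected counts E_i = n·p_i: 90×0.374 = 33.66, 90×0.206 = 18.54, 90×0.420 = 37.8.
cat         O        E   (O−E)²/E
0          33    33.66     0.0129
1          25    18.54     2.2509
2+         32     37.8     0.8899
Sum = 3.154

3.154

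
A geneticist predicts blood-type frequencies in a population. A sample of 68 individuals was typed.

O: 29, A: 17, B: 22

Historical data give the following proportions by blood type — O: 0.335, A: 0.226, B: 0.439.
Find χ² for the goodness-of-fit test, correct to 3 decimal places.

3.937

Expected counts E_i = n·p_i: 68×0.335 = 22.78, 68×0.226 = 15.368, 68×0.439 = 29.852.
χ² = (29−22.78)²/22.78 + (17−15.368)²/15.368 + (22−29.852)²/29.852
   = 1.6983 + 0.1733 + 2.0653
Sum = 3.937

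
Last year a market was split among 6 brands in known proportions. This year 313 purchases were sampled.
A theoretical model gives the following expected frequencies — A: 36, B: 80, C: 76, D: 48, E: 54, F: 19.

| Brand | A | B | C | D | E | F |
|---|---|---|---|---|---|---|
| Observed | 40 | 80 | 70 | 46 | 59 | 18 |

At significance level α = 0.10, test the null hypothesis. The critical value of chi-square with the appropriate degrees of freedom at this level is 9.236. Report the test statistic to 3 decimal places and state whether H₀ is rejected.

A: (40 − 36)²/36 = 16/36 = 0.4444
B: (80 − 80)²/80 = 0/80 = 0.0000
C: (70 − 76)²/76 = 36/76 = 0.4737
D: (46 − 48)²/48 = 4/48 = 0.0833
E: (59 − 54)²/54 = 25/54 = 0.4630
F: (18 − 19)²/19 = 1/19 = 0.0526
Sum = 1.517
df = 5. Since 1.517 < 9.236, we do not reject H₀.

1.517; do not reject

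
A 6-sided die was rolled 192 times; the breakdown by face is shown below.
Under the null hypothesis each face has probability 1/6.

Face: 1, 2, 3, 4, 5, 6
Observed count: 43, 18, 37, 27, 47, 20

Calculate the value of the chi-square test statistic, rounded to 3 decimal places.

23.000

Under H₀ each category has probability 1/6, so each expected count is 192/6 = 32.
cat         O        E   (O−E)²/E
1          43       32     3.7813
2          18       32     6.1250
3          37       32     0.7813
4          27       32     0.7813
5          47       32     7.0313
6          20       32     4.5000
Sum = 23.000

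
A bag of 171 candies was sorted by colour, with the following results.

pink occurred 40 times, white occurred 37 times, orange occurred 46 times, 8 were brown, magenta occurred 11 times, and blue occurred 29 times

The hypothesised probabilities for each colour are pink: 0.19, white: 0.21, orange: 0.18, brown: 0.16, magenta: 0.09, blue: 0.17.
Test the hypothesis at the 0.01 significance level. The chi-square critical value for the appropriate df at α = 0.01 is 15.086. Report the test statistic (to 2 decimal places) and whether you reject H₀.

Expected counts E_i = n·p_i: 171×0.19 = 32.49, 171×0.21 = 35.91, 171×0.18 = 30.78, 171×0.16 = 27.36, 171×0.09 = 15.39, 171×0.17 = 29.07.
χ² = (40−32.49)²/32.49 + (37−35.91)²/35.91 + (46−30.78)²/30.78 + (8−27.36)²/27.36 + (11−15.39)²/15.39 + (29−29.07)²/29.07
   = 1.736 + 0.033 + 7.526 + 13.699 + 1.252 + 0.000
Sum = 24.25
df = 5. Since 24.25 > 15.086, we reject H₀.

24.25; reject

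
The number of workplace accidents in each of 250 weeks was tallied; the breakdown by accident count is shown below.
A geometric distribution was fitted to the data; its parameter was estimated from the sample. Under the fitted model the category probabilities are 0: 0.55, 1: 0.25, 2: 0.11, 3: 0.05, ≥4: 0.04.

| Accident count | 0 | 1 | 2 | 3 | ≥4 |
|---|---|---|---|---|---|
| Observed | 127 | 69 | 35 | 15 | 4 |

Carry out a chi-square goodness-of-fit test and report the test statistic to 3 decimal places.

7.623

Expected counts E_i = n·p_i: 250×0.55 = 137.5, 250×0.25 = 62.5, 250×0.11 = 27.5, 250×0.05 = 12.5, 250×0.04 = 10.
0: (127 − 137.5)²/137.5 = 110.25/137.5 = 0.8018
1: (69 − 62.5)²/62.5 = 42.25/62.5 = 0.6760
2: (35 − 27.5)²/27.5 = 56.25/27.5 = 2.0455
3: (15 − 12.5)²/12.5 = 6.25/12.5 = 0.5000
≥4: (4 − 10)²/10 = 36/10 = 3.6000
Sum = 7.623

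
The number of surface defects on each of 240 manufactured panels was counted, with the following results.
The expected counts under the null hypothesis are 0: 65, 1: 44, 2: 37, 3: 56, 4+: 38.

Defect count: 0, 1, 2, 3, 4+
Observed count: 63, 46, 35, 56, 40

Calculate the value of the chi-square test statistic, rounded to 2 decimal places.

cat         O        E   (O−E)²/E
0          63       65      0.062
1          46       44      0.091
2          35       37      0.108
3          56       56      0.000
4+         40       38      0.105
Sum = 0.37

0.37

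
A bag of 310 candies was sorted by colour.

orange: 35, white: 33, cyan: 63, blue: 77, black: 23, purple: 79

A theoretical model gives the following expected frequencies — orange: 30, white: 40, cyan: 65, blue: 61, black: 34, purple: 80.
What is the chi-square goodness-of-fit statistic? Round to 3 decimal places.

χ² = (35−30)²/30 + (33−40)²/40 + (63−65)²/65 + (77−61)²/61 + (23−34)²/34 + (79−80)²/80
   = 0.8333 + 1.2250 + 0.0615 + 4.1967 + 3.5588 + 0.0125
Sum = 9.888

9.888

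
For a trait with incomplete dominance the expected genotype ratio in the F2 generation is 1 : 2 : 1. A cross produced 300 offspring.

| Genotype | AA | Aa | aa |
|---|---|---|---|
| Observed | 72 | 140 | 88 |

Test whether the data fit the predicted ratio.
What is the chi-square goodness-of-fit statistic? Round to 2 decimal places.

3.04

Ratio total = 4. Expected counts: 300×1/4 = 75, 300×2/4 = 150, 300×1/4 = 75.
cat         O        E   (O−E)²/E
AA         72       75      0.120
Aa        140      150      0.667
aa         88       75      2.253
Sum = 3.04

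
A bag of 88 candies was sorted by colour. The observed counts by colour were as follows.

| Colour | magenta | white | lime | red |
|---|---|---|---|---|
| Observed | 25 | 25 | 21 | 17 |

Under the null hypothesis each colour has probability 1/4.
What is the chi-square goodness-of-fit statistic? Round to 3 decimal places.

Expected count for each of the 4 categories: 88/4 = 22.
cat          O        E   (O−E)²/E
magenta     25       22     0.4091
white       25       22     0.4091
lime        21       22     0.0455
red         17       22     1.1364
Sum = 2.000

2.000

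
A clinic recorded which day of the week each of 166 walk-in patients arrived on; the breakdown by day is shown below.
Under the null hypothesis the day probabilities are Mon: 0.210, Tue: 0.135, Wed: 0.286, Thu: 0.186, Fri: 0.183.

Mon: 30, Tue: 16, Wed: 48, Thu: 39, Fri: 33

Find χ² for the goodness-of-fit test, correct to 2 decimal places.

4.88

Expected counts E_i = n·p_i: 166×0.210 = 34.86, 166×0.135 = 22.41, 166×0.286 = 47.476, 166×0.186 = 30.876, 166×0.183 = 30.378.
cat         O        E   (O−E)²/E
Mon        30    34.86      0.678
Tue        16    22.41      1.833
Wed        48   47.476      0.006
Thu        39   30.876      2.138
Fri        33   30.378      0.226
Sum = 4.88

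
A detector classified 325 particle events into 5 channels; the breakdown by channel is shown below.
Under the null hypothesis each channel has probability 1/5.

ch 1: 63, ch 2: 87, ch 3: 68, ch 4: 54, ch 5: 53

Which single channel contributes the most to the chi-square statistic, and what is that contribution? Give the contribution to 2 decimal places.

ch 2, 7.45

Under H₀ each category has probability 1/5, so each expected count is 325/5 = 65.
χ² = (63−65)²/65 + (87−65)²/65 + (68−65)²/65 + (54−65)²/65 + (53−65)²/65
   = 0.062 + 7.446 + 0.138 + 1.862 + 2.215
The largest term is for ch 2: 7.45.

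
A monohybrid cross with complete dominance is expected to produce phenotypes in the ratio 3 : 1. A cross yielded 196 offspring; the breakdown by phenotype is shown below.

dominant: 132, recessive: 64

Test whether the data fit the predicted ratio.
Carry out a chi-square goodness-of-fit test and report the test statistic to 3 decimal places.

Ratio total = 4. Expected counts: 196×3/4 = 147, 196×1/4 = 49.
χ² = (132−147)²/147 + (64−49)²/49
   = 1.5306 + 4.5918
Sum = 6.122

6.122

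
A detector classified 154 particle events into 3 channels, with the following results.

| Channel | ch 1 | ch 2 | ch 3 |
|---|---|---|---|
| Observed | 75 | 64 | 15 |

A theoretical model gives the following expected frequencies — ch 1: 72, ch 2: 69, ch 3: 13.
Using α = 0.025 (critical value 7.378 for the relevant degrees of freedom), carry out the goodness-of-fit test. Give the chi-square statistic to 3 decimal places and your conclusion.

0.795; do not reject

cat         O        E   (O−E)²/E
ch 1       75       72     0.1250
ch 2       64       69     0.3623
ch 3       15       13     0.3077
Sum = 0.795
df = 2. Since 0.795 < 7.378, we do not reject H₀.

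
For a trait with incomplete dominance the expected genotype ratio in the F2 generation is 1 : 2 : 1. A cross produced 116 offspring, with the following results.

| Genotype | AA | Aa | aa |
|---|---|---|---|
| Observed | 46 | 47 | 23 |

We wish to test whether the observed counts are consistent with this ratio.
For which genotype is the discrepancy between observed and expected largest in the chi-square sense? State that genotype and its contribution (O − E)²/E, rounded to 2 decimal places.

Ratio total = 4. Expected counts: 116×1/4 = 29, 116×2/4 = 58, 116×1/4 = 29.
cat         O        E   (O−E)²/E
AA         46       29      9.966
Aa         47       58      2.086
aa         23       29      1.241
The largest term is for AA: 9.97.

AA, 9.97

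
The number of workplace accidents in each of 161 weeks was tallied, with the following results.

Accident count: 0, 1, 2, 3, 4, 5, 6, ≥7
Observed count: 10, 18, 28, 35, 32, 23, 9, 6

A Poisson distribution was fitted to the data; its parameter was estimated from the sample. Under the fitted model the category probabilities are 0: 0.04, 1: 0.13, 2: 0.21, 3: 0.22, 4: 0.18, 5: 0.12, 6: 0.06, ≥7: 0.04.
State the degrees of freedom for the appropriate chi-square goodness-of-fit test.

There are k = 8 categories and 1 parameter estimated from the data, so df = 8 − 1 − 1 = 6.

6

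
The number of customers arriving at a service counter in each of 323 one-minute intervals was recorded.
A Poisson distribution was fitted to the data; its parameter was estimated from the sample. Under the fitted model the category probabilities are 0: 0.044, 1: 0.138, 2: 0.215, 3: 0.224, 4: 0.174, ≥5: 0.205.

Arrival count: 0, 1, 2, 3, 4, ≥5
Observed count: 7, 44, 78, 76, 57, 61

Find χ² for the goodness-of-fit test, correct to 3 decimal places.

5.327

Expected counts E_i = n·p_i: 323×0.044 = 14.212, 323×0.138 = 44.574, 323×0.215 = 69.445, 323×0.224 = 72.352, 323×0.174 = 56.202, 323×0.205 = 66.215.
0: (7 − 14.212)²/14.212 = 52.012944/14.212 = 3.6598
1: (44 − 44.574)²/44.574 = 0.329476/44.574 = 0.0074
2: (78 − 69.445)²/69.445 = 73.188025/69.445 = 1.0539
3: (76 − 72.352)²/72.352 = 13.307904/72.352 = 0.1839
4: (57 − 56.202)²/56.202 = 0.636804/56.202 = 0.0113
≥5: (61 − 66.215)²/66.215 = 27.196225/66.215 = 0.4107
Sum = 5.327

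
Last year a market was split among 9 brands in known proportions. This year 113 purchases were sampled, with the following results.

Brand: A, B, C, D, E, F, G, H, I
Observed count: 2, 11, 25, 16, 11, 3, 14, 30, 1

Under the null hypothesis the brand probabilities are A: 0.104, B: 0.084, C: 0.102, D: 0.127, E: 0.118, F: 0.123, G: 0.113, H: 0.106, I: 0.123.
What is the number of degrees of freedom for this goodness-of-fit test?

There are k = 9 categories and no parameters were estimated from the data, so df = 9 − 1 = 8.

8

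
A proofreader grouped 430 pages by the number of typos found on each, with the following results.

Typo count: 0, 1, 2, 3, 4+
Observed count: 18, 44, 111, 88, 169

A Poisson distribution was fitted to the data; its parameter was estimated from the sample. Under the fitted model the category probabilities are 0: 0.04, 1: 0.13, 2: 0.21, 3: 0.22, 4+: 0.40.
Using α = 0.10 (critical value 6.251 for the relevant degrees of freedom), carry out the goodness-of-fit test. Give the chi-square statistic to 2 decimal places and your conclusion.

Expected counts E_i = n·p_i: 430×0.04 = 17.2, 430×0.13 = 55.9, 430×0.21 = 90.3, 430×0.22 = 94.6, 430×0.40 = 172.
cat         O        E   (O−E)²/E
0          18     17.2      0.037
1          44     55.9      2.533
2         111     90.3      4.745
3          88     94.6      0.460
4+        169      172      0.052
Sum = 7.83
df = 3. Since 7.83 > 6.251, we reject H₀.

7.83; reject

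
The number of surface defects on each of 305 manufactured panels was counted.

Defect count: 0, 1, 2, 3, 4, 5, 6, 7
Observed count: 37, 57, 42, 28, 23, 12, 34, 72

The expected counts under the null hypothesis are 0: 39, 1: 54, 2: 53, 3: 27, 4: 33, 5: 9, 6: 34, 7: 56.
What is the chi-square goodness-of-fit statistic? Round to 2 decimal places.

11.19

cat         O        E   (O−E)²/E
0          37       39      0.103
1          57       54      0.167
2          42       53      2.283
3          28       27      0.037
4          23       33      3.030
5          12        9      1.000
6          34       34      0.000
7          72       56      4.571
Sum = 11.19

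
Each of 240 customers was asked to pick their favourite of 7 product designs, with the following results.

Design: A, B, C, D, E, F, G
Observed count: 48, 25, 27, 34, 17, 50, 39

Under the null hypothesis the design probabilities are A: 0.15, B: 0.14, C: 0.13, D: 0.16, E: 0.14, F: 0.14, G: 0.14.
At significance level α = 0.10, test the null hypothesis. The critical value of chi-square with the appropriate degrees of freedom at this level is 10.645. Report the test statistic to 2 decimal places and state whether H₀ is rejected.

24.34; reject

Expected counts E_i = n·p_i: 240×0.15 = 36, 240×0.14 = 33.6, 240×0.13 = 31.2, 240×0.16 = 38.4, 240×0.14 = 33.6, 240×0.14 = 33.6, 240×0.14 = 33.6.
χ² = (48−36)²/36 + (25−33.6)²/33.6 + (27−31.2)²/31.2 + (34−38.4)²/38.4 + (17−33.6)²/33.6 + (50−33.6)²/33.6 + (39−33.6)²/33.6
   = 4.000 + 2.201 + 0.565 + 0.504 + 8.201 + 8.005 + 0.868
Sum = 24.34
df = 6. Since 24.34 > 10.645, we reject H₀.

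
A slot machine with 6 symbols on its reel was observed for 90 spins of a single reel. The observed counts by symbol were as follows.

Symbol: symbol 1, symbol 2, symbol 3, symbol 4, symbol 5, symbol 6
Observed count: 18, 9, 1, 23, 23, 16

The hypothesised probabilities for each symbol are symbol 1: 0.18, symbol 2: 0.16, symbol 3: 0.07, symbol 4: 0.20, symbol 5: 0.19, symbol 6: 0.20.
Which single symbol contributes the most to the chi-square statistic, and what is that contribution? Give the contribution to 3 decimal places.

symbol 3, 4.459

Expected counts E_i = n·p_i: 90×0.18 = 16.2, 90×0.16 = 14.4, 90×0.07 = 6.3, 90×0.20 = 18, 90×0.19 = 17.1, 90×0.20 = 18.
cat           O        E   (O−E)²/E
symbol 1     18     16.2     0.2000
symbol 2      9     14.4     2.0250
symbol 3      1      6.3     4.4587
symbol 4     23       18     1.3889
symbol 5     23     17.1     2.0357
symbol 6     16       18     0.2222
The largest term is for symbol 3: 4.459.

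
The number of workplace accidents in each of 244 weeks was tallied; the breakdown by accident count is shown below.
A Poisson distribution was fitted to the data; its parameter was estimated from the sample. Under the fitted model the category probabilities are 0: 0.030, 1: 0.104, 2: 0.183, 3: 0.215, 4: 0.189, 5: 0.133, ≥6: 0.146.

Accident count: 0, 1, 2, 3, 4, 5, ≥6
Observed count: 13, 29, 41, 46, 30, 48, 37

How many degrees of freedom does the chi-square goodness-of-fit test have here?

5

There are k = 7 categories and 1 parameter estimated from the data, so df = 7 − 1 − 1 = 5.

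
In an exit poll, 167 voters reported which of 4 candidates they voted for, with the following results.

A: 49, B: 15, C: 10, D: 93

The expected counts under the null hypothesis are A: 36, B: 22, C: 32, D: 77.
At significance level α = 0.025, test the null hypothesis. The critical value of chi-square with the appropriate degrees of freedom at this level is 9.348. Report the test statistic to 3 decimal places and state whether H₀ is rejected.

A: (49 − 36)²/36 = 169/36 = 4.6944
B: (15 − 22)²/22 = 49/22 = 2.2273
C: (10 − 32)²/32 = 484/32 = 15.1250
D: (93 − 77)²/77 = 256/77 = 3.3247
Sum = 25.371
df = 3. Since 25.371 > 9.348, we reject H₀.

25.371; reject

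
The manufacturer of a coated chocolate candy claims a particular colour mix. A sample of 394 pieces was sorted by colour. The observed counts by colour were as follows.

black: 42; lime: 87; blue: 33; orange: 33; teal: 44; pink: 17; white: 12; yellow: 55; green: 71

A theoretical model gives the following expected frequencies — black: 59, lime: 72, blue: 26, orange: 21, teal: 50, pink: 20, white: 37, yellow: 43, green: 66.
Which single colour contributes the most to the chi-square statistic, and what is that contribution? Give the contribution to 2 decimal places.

white, 16.89

black: (42 − 59)²/59 = 289/59 = 4.898
lime: (87 − 72)²/72 = 225/72 = 3.125
blue: (33 − 26)²/26 = 49/26 = 1.885
orange: (33 − 21)²/21 = 144/21 = 6.857
teal: (44 − 50)²/50 = 36/50 = 0.720
pink: (17 − 20)²/20 = 9/20 = 0.450
white: (12 − 37)²/37 = 625/37 = 16.892
yellow: (55 − 43)²/43 = 144/43 = 3.349
green: (71 − 66)²/66 = 25/66 = 0.379
The largest term is for white: 16.89.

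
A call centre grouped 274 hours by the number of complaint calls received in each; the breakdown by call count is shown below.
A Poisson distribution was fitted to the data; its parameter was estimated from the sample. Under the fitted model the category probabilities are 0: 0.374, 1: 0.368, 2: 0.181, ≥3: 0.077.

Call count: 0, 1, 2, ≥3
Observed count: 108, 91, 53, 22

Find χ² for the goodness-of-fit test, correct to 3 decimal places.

1.529

Expected counts E_i = n·p_i: 274×0.374 = 102.476, 274×0.368 = 100.832, 274×0.181 = 49.594, 274×0.077 = 21.098.
0: (108 − 102.476)²/102.476 = 30.514576/102.476 = 0.2978
1: (91 − 100.832)²/100.832 = 96.668224/100.832 = 0.9587
2: (53 − 49.594)²/49.594 = 11.600836/49.594 = 0.2339
≥3: (22 − 21.098)²/21.098 = 0.813604/21.098 = 0.0386
Sum = 1.529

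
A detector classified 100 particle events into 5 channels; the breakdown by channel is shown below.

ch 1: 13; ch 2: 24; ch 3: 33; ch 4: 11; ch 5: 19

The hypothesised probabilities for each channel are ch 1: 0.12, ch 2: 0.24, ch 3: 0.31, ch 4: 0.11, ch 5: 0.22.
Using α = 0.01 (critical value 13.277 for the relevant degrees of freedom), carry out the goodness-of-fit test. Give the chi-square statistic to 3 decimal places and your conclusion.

Expected counts E_i = n·p_i: 100×0.12 = 12, 100×0.24 = 24, 100×0.31 = 31, 100×0.11 = 11, 100×0.22 = 22.
χ² = (13−12)²/12 + (24−24)²/24 + (33−31)²/31 + (11−11)²/11 + (19−22)²/22
   = 0.0833 + 0.0000 + 0.1290 + 0.0000 + 0.4091
Sum = 0.621
df = 4. Since 0.621 < 13.277, we do not reject H₀.

0.621; do not reject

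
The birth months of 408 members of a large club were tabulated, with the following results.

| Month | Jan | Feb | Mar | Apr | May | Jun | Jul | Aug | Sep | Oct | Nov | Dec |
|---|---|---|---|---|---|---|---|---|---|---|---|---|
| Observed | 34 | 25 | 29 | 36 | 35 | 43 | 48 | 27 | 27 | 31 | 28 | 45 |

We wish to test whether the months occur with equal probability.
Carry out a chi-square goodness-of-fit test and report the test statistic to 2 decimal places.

Under H₀ each category has probability 1/12, so each expected count is 408/12 = 34.
Jan: (34 − 34)²/34 = 0/34 = 0.000
Feb: (25 − 34)²/34 = 81/34 = 2.382
Mar: (29 − 34)²/34 = 25/34 = 0.735
Apr: (36 − 34)²/34 = 4/34 = 0.118
May: (35 − 34)²/34 = 1/34 = 0.029
Jun: (43 − 34)²/34 = 81/34 = 2.382
Jul: (48 − 34)²/34 = 196/34 = 5.765
Aug: (27 − 34)²/34 = 49/34 = 1.441
Sep: (27 − 34)²/34 = 49/34 = 1.441
Oct: (31 − 34)²/34 = 9/34 = 0.265
Nov: (28 − 34)²/34 = 36/34 = 1.059
Dec: (45 − 34)²/34 = 121/34 = 3.559
Sum = 19.18

19.18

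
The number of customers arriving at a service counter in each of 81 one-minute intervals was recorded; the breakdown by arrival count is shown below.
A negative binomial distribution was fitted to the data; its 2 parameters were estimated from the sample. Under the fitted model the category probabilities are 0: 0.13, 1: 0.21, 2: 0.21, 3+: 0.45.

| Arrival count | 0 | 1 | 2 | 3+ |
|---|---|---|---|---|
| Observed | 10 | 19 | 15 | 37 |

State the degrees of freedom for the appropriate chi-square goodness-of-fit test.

There are k = 4 categories and 2 parameters estimated from the data, so df = 4 − 1 − 2 = 1.

1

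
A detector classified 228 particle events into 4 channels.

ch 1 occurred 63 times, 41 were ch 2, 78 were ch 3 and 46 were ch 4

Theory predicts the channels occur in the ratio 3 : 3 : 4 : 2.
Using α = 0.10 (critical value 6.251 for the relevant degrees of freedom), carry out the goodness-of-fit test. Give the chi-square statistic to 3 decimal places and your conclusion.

6.860; reject

Ratio total = 12. Expected counts: 228×3/12 = 57, 228×3/12 = 57, 228×4/12 = 76, 228×2/12 = 38.
χ² = (63−57)²/57 + (41−57)²/57 + (78−76)²/76 + (46−38)²/38
   = 0.6316 + 4.4912 + 0.0526 + 1.6842
Sum = 6.860
df = 3. Since 6.860 > 6.251, we reject H₀.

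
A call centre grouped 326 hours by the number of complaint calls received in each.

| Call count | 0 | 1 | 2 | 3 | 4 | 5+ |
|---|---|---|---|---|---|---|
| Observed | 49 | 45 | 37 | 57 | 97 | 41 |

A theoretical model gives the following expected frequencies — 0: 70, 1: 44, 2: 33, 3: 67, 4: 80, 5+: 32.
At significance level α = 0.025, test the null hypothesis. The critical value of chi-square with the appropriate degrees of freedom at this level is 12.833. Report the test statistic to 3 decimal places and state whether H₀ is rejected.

cat         O        E   (O−E)²/E
0          49       70     6.3000
1          45       44     0.0227
2          37       33     0.4848
3          57       67     1.4925
4          97       80     3.6125
5+         41       32     2.5313
Sum = 14.444
df = 5. Since 14.444 > 12.833, we reject H₀.

14.444; reject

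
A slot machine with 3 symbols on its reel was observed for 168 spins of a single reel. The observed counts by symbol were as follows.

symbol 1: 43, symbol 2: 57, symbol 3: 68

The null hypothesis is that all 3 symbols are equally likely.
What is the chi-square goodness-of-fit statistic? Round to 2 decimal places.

Under H₀ each category has probability 1/3, so each expected count is 168/3 = 56.
χ² = (43−56)²/56 + (57−56)²/56 + (68−56)²/56
   = 3.018 + 0.018 + 2.571
Sum = 5.61

5.61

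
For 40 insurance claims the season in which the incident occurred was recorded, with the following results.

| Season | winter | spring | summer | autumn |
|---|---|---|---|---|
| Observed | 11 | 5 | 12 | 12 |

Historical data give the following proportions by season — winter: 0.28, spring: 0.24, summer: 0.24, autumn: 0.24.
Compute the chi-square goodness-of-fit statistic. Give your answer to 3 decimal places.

3.408

Expected counts E_i = n·p_i: 40×0.28 = 11.2, 40×0.24 = 9.6, 40×0.24 = 9.6, 40×0.24 = 9.6.
winter: (11 − 11.2)²/11.2 = 0.04/11.2 = 0.0036
spring: (5 − 9.6)²/9.6 = 21.16/9.6 = 2.2042
summer: (12 − 9.6)²/9.6 = 5.76/9.6 = 0.6000
autumn: (12 − 9.6)²/9.6 = 5.76/9.6 = 0.6000
Sum = 3.408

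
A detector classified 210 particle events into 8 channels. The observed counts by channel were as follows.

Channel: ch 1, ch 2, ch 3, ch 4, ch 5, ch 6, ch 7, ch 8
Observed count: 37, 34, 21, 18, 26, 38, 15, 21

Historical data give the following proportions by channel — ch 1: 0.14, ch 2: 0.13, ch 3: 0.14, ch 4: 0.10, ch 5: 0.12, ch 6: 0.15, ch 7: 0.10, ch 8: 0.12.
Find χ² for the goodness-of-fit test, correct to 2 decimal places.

Expected counts E_i = n·p_i: 210×0.14 = 29.4, 210×0.13 = 27.3, 210×0.14 = 29.4, 210×0.10 = 21, 210×0.12 = 25.2, 210×0.15 = 31.5, 210×0.10 = 21, 210×0.12 = 25.2.
ch 1: (37 − 29.4)²/29.4 = 57.76/29.4 = 1.965
ch 2: (34 − 27.3)²/27.3 = 44.89/27.3 = 1.644
ch 3: (21 − 29.4)²/29.4 = 70.56/29.4 = 2.400
ch 4: (18 − 21)²/21 = 9/21 = 0.429
ch 5: (26 − 25.2)²/25.2 = 0.64/25.2 = 0.025
ch 6: (38 − 31.5)²/31.5 = 42.25/31.5 = 1.341
ch 7: (15 − 21)²/21 = 36/21 = 1.714
ch 8: (21 − 25.2)²/25.2 = 17.64/25.2 = 0.700
Sum = 10.22

10.22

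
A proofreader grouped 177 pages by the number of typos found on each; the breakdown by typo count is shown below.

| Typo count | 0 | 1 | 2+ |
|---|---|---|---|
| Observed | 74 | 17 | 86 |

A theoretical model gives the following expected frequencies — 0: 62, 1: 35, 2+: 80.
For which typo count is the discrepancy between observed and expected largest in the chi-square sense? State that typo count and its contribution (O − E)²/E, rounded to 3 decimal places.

1, 9.257

0: (74 − 62)²/62 = 144/62 = 2.3226
1: (17 − 35)²/35 = 324/35 = 9.2571
2+: (86 − 80)²/80 = 36/80 = 0.4500
The largest term is for 1: 9.257.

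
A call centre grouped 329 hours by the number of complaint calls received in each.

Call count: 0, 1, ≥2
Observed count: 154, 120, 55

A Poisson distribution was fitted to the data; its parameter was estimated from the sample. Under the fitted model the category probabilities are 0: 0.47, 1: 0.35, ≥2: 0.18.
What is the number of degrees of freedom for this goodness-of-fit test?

1

There are k = 3 categories and 1 parameter estimated from the data, so df = 3 − 1 − 1 = 1.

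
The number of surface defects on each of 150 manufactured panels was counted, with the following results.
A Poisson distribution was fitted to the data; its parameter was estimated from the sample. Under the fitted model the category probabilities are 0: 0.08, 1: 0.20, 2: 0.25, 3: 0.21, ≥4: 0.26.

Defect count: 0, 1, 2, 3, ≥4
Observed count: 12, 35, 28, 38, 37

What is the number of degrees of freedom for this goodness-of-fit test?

3

There are k = 5 categories and 1 parameter estimated from the data, so df = 5 − 1 − 1 = 3.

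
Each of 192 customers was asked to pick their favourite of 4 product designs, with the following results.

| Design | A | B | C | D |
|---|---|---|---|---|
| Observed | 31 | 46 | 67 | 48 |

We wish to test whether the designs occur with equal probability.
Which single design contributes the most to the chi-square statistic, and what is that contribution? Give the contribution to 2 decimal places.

Under H₀ each category has probability 1/4, so each expected count is 192/4 = 48.
χ² = (31−48)²/48 + (46−48)²/48 + (67−48)²/48 + (48−48)²/48
   = 6.021 + 0.083 + 7.521 + 0.000
The largest term is for C: 7.52.

C, 7.52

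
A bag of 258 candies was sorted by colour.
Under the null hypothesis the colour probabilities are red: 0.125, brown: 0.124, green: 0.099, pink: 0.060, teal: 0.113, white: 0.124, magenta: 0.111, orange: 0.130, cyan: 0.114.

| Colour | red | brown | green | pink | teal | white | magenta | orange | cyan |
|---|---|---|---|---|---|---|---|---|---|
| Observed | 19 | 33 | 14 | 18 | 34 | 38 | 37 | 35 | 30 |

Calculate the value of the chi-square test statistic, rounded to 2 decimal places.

Expected counts E_i = n·p_i: 258×0.125 = 32.25, 258×0.124 = 31.992, 258×0.099 = 25.542, 258×0.060 = 15.48, 258×0.113 = 29.154, 258×0.124 = 31.992, 258×0.111 = 28.638, 258×0.130 = 33.54, 258×0.114 = 29.412.
χ² = (19−32.25)²/32.25 + (33−31.992)²/31.992 + (14−25.542)²/25.542 + (18−15.48)²/15.48 + (34−29.154)²/29.154 + (38−31.992)²/31.992 + (37−28.638)²/28.638 + (35−33.54)²/33.54 + (30−29.412)²/29.412
   = 5.444 + 0.032 + 5.216 + 0.410 + 0.806 + 1.128 + 2.442 + 0.064 + 0.012
Sum = 15.55

15.55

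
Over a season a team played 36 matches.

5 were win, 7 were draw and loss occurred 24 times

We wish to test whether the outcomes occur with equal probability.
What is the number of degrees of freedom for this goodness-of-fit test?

There are k = 3 categories and no parameters were estimated from the data, so df = 3 − 1 = 2.

2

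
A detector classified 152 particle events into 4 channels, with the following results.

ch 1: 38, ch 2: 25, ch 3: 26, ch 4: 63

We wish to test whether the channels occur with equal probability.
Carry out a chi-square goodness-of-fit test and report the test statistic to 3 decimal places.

Under H₀ each category has probability 1/4, so each expected count is 152/4 = 38.
ch 1: (38 − 38)²/38 = 0/38 = 0.0000
ch 2: (25 − 38)²/38 = 169/38 = 4.4474
ch 3: (26 − 38)²/38 = 144/38 = 3.7895
ch 4: (63 − 38)²/38 = 625/38 = 16.4474
Sum = 24.684

24.684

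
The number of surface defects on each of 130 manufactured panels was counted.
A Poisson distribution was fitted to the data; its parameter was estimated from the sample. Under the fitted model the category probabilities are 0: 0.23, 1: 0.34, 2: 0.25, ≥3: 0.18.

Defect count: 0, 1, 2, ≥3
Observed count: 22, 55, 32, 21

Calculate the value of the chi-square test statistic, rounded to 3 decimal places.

Expected counts E_i = n·p_i: 130×0.23 = 29.9, 130×0.34 = 44.2, 130×0.25 = 32.5, 130×0.18 = 23.4.
cat         O        E   (O−E)²/E
0          22     29.9     2.0873
1          55     44.2     2.6389
2          32     32.5     0.0077
≥3         21     23.4     0.2462
Sum = 4.980

4.980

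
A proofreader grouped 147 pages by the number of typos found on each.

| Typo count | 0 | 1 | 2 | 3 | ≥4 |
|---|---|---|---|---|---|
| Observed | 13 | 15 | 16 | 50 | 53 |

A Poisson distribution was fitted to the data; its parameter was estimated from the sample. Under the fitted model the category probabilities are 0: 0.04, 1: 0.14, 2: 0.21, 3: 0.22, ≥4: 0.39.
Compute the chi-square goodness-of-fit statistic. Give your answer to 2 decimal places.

27.27

Expected counts E_i = n·p_i: 147×0.04 = 5.88, 147×0.14 = 20.58, 147×0.21 = 30.87, 147×0.22 = 32.34, 147×0.39 = 57.33.
cat         O        E   (O−E)²/E
0          13     5.88      8.621
1          15    20.58      1.513
2          16    30.87      7.163
3          50    32.34      9.644
≥4         53    57.33      0.327
Sum = 27.27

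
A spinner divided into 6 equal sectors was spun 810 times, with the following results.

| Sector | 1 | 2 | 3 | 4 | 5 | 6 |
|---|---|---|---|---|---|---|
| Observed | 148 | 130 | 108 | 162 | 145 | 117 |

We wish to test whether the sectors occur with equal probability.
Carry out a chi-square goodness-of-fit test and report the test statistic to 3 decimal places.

Under H₀ each category has probability 1/6, so each expected count is 810/6 = 135.
cat         O        E   (O−E)²/E
1         148      135     1.2519
2         130      135     0.1852
3         108      135     5.4000
4         162      135     5.4000
5         145      135     0.7407
6         117      135     2.4000
Sum = 15.378

15.378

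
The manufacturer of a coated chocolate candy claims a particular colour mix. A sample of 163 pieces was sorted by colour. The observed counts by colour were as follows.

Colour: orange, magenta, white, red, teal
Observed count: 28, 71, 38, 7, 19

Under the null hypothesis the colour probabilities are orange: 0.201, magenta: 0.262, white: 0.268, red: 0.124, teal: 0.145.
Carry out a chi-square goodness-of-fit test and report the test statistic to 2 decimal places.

29.72

Expected counts E_i = n·p_i: 163×0.201 = 32.763, 163×0.262 = 42.706, 163×0.268 = 43.684, 163×0.124 = 20.212, 163×0.145 = 23.635.
χ² = (28−32.763)²/32.763 + (71−42.706)²/42.706 + (38−43.684)²/43.684 + (7−20.212)²/20.212 + (19−23.635)²/23.635
   = 0.692 + 18.746 + 0.740 + 8.636 + 0.909
Sum = 29.72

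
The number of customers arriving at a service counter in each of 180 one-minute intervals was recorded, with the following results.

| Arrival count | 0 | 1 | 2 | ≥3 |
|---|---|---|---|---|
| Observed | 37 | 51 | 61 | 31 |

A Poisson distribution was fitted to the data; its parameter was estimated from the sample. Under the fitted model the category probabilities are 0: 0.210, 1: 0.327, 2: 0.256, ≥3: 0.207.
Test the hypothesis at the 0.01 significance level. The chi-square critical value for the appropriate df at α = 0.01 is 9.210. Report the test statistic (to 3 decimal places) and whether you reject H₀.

Expected counts E_i = n·p_i: 180×0.210 = 37.8, 180×0.327 = 58.86, 180×0.256 = 46.08, 180×0.207 = 37.26.
χ² = (37−37.8)²/37.8 + (51−58.86)²/58.86 + (61−46.08)²/46.08 + (31−37.26)²/37.26
   = 0.0169 + 1.0496 + 4.8309 + 1.0517
Sum = 6.949
df = 2. Since 6.949 < 9.210, we do not reject H₀.

6.949; do not reject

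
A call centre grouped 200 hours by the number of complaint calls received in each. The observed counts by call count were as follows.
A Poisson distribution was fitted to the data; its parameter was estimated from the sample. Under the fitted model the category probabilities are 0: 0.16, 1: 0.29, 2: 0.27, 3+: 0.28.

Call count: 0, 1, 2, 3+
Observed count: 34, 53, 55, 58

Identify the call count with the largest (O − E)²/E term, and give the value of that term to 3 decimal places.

Expected counts E_i = n·p_i: 200×0.16 = 32, 200×0.29 = 58, 200×0.27 = 54, 200×0.28 = 56.
χ² = (34−32)²/32 + (53−58)²/58 + (55−54)²/54 + (58−56)²/56
   = 0.1250 + 0.4310 + 0.0185 + 0.0714
The largest term is for 1: 0.431.

1, 0.431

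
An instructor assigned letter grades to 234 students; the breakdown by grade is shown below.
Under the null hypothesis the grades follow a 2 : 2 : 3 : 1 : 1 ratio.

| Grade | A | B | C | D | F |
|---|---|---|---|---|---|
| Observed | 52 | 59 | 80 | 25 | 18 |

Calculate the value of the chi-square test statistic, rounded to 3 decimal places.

Ratio total = 9. Expected counts: 234×2/9 = 52, 234×2/9 = 52, 234×3/9 = 78, 234×1/9 = 26, 234×1/9 = 26.
cat         O        E   (O−E)²/E
A          52       52     0.0000
B          59       52     0.9423
C          80       78     0.0513
D          25       26     0.0385
F          18       26     2.4615
Sum = 3.494

3.494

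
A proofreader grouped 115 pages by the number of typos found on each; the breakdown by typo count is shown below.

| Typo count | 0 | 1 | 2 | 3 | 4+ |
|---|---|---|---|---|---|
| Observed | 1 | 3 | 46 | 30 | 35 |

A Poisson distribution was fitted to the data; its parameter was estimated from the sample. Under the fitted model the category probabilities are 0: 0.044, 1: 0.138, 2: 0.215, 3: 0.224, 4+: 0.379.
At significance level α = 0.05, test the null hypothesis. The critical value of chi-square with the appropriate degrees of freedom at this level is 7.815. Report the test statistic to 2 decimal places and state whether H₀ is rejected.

34.39; reject

Expected counts E_i = n·p_i: 115×0.044 = 5.06, 115×0.138 = 15.87, 115×0.215 = 24.725, 115×0.224 = 25.76, 115×0.379 = 43.585.
cat         O        E   (O−E)²/E
0           1     5.06      3.258
1           3    15.87     10.437
2          46   24.725     18.306
3          30    25.76      0.698
4+         35   43.585      1.691
Sum = 34.39
df = 3. Since 34.39 > 7.815, we reject H₀.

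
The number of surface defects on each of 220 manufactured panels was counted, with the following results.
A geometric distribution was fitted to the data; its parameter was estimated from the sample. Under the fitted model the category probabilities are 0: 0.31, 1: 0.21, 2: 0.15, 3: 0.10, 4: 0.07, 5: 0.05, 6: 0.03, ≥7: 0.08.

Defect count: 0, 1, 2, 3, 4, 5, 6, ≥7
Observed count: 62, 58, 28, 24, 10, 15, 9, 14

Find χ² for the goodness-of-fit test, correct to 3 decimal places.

Expected counts E_i = n·p_i: 220×0.31 = 68.2, 220×0.21 = 46.2, 220×0.15 = 33, 220×0.10 = 22, 220×0.07 = 15.4, 220×0.05 = 11, 220×0.03 = 6.6, 220×0.08 = 17.6.
cat         O        E   (O−E)²/E
0          62     68.2     0.5636
1          58     46.2     3.0139
2          28       33     0.7576
3          24       22     0.1818
4          10     15.4     1.8935
5          15       11     1.4545
6           9      6.6     0.8727
≥7         14     17.6     0.7364
Sum = 9.474

9.474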